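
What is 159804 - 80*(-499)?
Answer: 199724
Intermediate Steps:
159804 - 80*(-499) = 159804 - 1*(-39920) = 159804 + 39920 = 199724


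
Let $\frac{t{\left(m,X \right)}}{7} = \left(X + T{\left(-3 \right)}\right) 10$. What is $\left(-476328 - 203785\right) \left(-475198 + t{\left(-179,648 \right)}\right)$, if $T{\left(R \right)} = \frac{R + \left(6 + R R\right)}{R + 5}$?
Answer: $292052764234$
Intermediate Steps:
$T{\left(R \right)} = \frac{6 + R + R^{2}}{5 + R}$ ($T{\left(R \right)} = \frac{R + \left(6 + R^{2}\right)}{5 + R} = \frac{6 + R + R^{2}}{5 + R}$)
$t{\left(m,X \right)} = 420 + 70 X$ ($t{\left(m,X \right)} = 7 \left(X + \frac{6 - 3 + \left(-3\right)^{2}}{5 - 3}\right) 10 = 7 \left(X + \frac{6 - 3 + 9}{2}\right) 10 = 7 \left(X + \frac{1}{2} \cdot 12\right) 10 = 7 \left(X + 6\right) 10 = 7 \left(6 + X\right) 10 = 7 \left(60 + 10 X\right) = 420 + 70 X$)
$\left(-476328 - 203785\right) \left(-475198 + t{\left(-179,648 \right)}\right) = \left(-476328 - 203785\right) \left(-475198 + \left(420 + 70 \cdot 648\right)\right) = - 680113 \left(-475198 + \left(420 + 45360\right)\right) = - 680113 \left(-475198 + 45780\right) = \left(-680113\right) \left(-429418\right) = 292052764234$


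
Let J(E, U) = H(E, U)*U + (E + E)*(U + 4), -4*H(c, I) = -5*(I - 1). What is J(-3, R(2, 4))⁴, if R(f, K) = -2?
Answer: 6561/16 ≈ 410.06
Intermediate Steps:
H(c, I) = -5/4 + 5*I/4 (H(c, I) = -(-5)*(I - 1)/4 = -(-5)*(-1 + I)/4 = -(5 - 5*I)/4 = -5/4 + 5*I/4)
J(E, U) = U*(-5/4 + 5*U/4) + 2*E*(4 + U) (J(E, U) = (-5/4 + 5*U/4)*U + (E + E)*(U + 4) = U*(-5/4 + 5*U/4) + (2*E)*(4 + U) = U*(-5/4 + 5*U/4) + 2*E*(4 + U))
J(-3, R(2, 4))⁴ = (8*(-3) + 2*(-3)*(-2) + (5/4)*(-2)*(-1 - 2))⁴ = (-24 + 12 + (5/4)*(-2)*(-3))⁴ = (-24 + 12 + 15/2)⁴ = (-9/2)⁴ = 6561/16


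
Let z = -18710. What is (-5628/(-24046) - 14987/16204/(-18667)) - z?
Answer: 6185803861283863/330610714324 ≈ 18710.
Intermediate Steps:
(-5628/(-24046) - 14987/16204/(-18667)) - z = (-5628/(-24046) - 14987/16204/(-18667)) - 1*(-18710) = (-5628*(-1/24046) - 14987*1/16204*(-1/18667)) + 18710 = (2814/12023 - 14987/16204*(-1/18667)) + 18710 = (2814/12023 + 14987/302480068) + 18710 = 77396281823/330610714324 + 18710 = 6185803861283863/330610714324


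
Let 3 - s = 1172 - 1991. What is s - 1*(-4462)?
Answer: 5284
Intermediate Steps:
s = 822 (s = 3 - (1172 - 1991) = 3 - 1*(-819) = 3 + 819 = 822)
s - 1*(-4462) = 822 - 1*(-4462) = 822 + 4462 = 5284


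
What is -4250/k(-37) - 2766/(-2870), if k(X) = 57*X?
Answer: 9015497/3026415 ≈ 2.9789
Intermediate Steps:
-4250/k(-37) - 2766/(-2870) = -4250/(57*(-37)) - 2766/(-2870) = -4250/(-2109) - 2766*(-1/2870) = -4250*(-1/2109) + 1383/1435 = 4250/2109 + 1383/1435 = 9015497/3026415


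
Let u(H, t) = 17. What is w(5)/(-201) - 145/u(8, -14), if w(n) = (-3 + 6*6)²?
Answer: -15886/1139 ≈ -13.947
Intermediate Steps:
w(n) = 1089 (w(n) = (-3 + 36)² = 33² = 1089)
w(5)/(-201) - 145/u(8, -14) = 1089/(-201) - 145/17 = 1089*(-1/201) - 145*1/17 = -363/67 - 145/17 = -15886/1139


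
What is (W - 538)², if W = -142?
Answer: 462400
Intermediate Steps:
(W - 538)² = (-142 - 538)² = (-680)² = 462400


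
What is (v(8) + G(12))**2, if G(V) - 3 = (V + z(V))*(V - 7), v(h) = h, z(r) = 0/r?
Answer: 5041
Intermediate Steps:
z(r) = 0
G(V) = 3 + V*(-7 + V) (G(V) = 3 + (V + 0)*(V - 7) = 3 + V*(-7 + V))
(v(8) + G(12))**2 = (8 + (3 + 12**2 - 7*12))**2 = (8 + (3 + 144 - 84))**2 = (8 + 63)**2 = 71**2 = 5041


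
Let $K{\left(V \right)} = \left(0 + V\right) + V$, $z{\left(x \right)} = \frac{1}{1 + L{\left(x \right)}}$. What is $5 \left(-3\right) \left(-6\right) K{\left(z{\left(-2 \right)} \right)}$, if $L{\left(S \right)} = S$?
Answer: $-180$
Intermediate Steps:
$z{\left(x \right)} = \frac{1}{1 + x}$
$K{\left(V \right)} = 2 V$ ($K{\left(V \right)} = V + V = 2 V$)
$5 \left(-3\right) \left(-6\right) K{\left(z{\left(-2 \right)} \right)} = 5 \left(-3\right) \left(-6\right) \frac{2}{1 - 2} = \left(-15\right) \left(-6\right) \frac{2}{-1} = 90 \cdot 2 \left(-1\right) = 90 \left(-2\right) = -180$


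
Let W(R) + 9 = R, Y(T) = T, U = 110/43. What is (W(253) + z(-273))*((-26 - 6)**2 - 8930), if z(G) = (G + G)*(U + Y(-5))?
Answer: -536200732/43 ≈ -1.2470e+7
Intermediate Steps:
U = 110/43 (U = 110*(1/43) = 110/43 ≈ 2.5581)
W(R) = -9 + R
z(G) = -210*G/43 (z(G) = (G + G)*(110/43 - 5) = (2*G)*(-105/43) = -210*G/43)
(W(253) + z(-273))*((-26 - 6)**2 - 8930) = ((-9 + 253) - 210/43*(-273))*((-26 - 6)**2 - 8930) = (244 + 57330/43)*((-32)**2 - 8930) = 67822*(1024 - 8930)/43 = (67822/43)*(-7906) = -536200732/43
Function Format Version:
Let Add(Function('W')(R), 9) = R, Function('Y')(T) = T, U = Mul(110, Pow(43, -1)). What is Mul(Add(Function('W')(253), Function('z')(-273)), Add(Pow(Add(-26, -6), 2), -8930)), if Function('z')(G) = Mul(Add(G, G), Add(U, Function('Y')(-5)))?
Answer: Rational(-536200732, 43) ≈ -1.2470e+7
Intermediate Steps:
U = Rational(110, 43) (U = Mul(110, Rational(1, 43)) = Rational(110, 43) ≈ 2.5581)
Function('W')(R) = Add(-9, R)
Function('z')(G) = Mul(Rational(-210, 43), G) (Function('z')(G) = Mul(Add(G, G), Add(Rational(110, 43), -5)) = Mul(Mul(2, G), Rational(-105, 43)) = Mul(Rational(-210, 43), G))
Mul(Add(Function('W')(253), Function('z')(-273)), Add(Pow(Add(-26, -6), 2), -8930)) = Mul(Add(Add(-9, 253), Mul(Rational(-210, 43), -273)), Add(Pow(Add(-26, -6), 2), -8930)) = Mul(Add(244, Rational(57330, 43)), Add(Pow(-32, 2), -8930)) = Mul(Rational(67822, 43), Add(1024, -8930)) = Mul(Rational(67822, 43), -7906) = Rational(-536200732, 43)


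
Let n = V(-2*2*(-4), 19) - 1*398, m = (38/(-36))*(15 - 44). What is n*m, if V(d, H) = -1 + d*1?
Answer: -211033/18 ≈ -11724.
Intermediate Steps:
V(d, H) = -1 + d
m = 551/18 (m = (38*(-1/36))*(-29) = -19/18*(-29) = 551/18 ≈ 30.611)
n = -383 (n = (-1 - 2*2*(-4)) - 1*398 = (-1 - 4*(-4)) - 398 = (-1 + 16) - 398 = 15 - 398 = -383)
n*m = -383*551/18 = -211033/18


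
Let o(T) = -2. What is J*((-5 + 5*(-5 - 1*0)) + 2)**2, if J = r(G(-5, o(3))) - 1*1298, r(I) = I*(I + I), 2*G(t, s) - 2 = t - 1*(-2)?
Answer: -1017240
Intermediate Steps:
G(t, s) = 2 + t/2 (G(t, s) = 1 + (t - 1*(-2))/2 = 1 + (t + 2)/2 = 1 + (2 + t)/2 = 1 + (1 + t/2) = 2 + t/2)
r(I) = 2*I**2 (r(I) = I*(2*I) = 2*I**2)
J = -2595/2 (J = 2*(2 + (1/2)*(-5))**2 - 1*1298 = 2*(2 - 5/2)**2 - 1298 = 2*(-1/2)**2 - 1298 = 2*(1/4) - 1298 = 1/2 - 1298 = -2595/2 ≈ -1297.5)
J*((-5 + 5*(-5 - 1*0)) + 2)**2 = -2595*((-5 + 5*(-5 - 1*0)) + 2)**2/2 = -2595*((-5 + 5*(-5 + 0)) + 2)**2/2 = -2595*((-5 + 5*(-5)) + 2)**2/2 = -2595*((-5 - 25) + 2)**2/2 = -2595*(-30 + 2)**2/2 = -2595/2*(-28)**2 = -2595/2*784 = -1017240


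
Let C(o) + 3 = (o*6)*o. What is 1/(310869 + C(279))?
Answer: 1/777912 ≈ 1.2855e-6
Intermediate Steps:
C(o) = -3 + 6*o² (C(o) = -3 + (o*6)*o = -3 + (6*o)*o = -3 + 6*o²)
1/(310869 + C(279)) = 1/(310869 + (-3 + 6*279²)) = 1/(310869 + (-3 + 6*77841)) = 1/(310869 + (-3 + 467046)) = 1/(310869 + 467043) = 1/777912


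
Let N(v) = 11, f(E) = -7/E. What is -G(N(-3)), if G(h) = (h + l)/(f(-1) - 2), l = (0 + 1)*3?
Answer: -14/5 ≈ -2.8000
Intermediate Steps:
l = 3 (l = 1*3 = 3)
G(h) = ⅗ + h/5 (G(h) = (h + 3)/(-7/(-1) - 2) = (3 + h)/(-7*(-1) - 2) = (3 + h)/(7 - 2) = (3 + h)/5 = (3 + h)*(⅕) = ⅗ + h/5)
-G(N(-3)) = -(⅗ + (⅕)*11) = -(⅗ + 11/5) = -1*14/5 = -14/5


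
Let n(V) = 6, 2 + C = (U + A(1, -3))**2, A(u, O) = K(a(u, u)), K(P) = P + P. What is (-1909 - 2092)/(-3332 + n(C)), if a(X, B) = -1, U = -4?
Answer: 4001/3326 ≈ 1.2029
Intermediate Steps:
K(P) = 2*P
A(u, O) = -2 (A(u, O) = 2*(-1) = -2)
C = 34 (C = -2 + (-4 - 2)**2 = -2 + (-6)**2 = -2 + 36 = 34)
(-1909 - 2092)/(-3332 + n(C)) = (-1909 - 2092)/(-3332 + 6) = -4001/(-3326) = -4001*(-1/3326) = 4001/3326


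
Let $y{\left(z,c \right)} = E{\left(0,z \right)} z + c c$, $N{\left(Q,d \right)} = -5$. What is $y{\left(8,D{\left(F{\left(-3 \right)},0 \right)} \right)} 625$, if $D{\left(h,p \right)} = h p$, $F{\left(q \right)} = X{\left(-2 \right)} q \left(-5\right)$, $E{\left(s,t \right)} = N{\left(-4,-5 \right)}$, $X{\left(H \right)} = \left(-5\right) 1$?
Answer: $-25000$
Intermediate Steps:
$X{\left(H \right)} = -5$
$E{\left(s,t \right)} = -5$
$F{\left(q \right)} = 25 q$ ($F{\left(q \right)} = - 5 q \left(-5\right) = 25 q$)
$y{\left(z,c \right)} = c^{2} - 5 z$ ($y{\left(z,c \right)} = - 5 z + c c = - 5 z + c^{2} = c^{2} - 5 z$)
$y{\left(8,D{\left(F{\left(-3 \right)},0 \right)} \right)} 625 = \left(\left(25 \left(-3\right) 0\right)^{2} - 40\right) 625 = \left(\left(\left(-75\right) 0\right)^{2} - 40\right) 625 = \left(0^{2} - 40\right) 625 = \left(0 - 40\right) 625 = \left(-40\right) 625 = -25000$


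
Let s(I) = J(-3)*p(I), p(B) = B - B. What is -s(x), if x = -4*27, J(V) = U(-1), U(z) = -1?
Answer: 0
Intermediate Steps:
J(V) = -1
p(B) = 0
x = -108
s(I) = 0 (s(I) = -1*0 = 0)
-s(x) = -1*0 = 0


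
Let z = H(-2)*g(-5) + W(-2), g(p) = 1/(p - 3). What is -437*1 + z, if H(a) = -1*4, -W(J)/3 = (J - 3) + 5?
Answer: -873/2 ≈ -436.50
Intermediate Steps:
g(p) = 1/(-3 + p)
W(J) = -6 - 3*J (W(J) = -3*((J - 3) + 5) = -3*((-3 + J) + 5) = -3*(2 + J) = -6 - 3*J)
H(a) = -4
z = 1/2 (z = -4/(-3 - 5) + (-6 - 3*(-2)) = -4/(-8) + (-6 + 6) = -4*(-1/8) + 0 = 1/2 + 0 = 1/2 ≈ 0.50000)
-437*1 + z = -437*1 + 1/2 = -437 + 1/2 = -873/2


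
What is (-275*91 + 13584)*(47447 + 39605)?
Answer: -995961932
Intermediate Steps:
(-275*91 + 13584)*(47447 + 39605) = (-25025 + 13584)*87052 = -11441*87052 = -995961932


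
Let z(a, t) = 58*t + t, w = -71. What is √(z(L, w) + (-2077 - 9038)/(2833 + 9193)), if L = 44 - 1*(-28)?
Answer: I*√605966436754/12026 ≈ 64.73*I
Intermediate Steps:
L = 72 (L = 44 + 28 = 72)
z(a, t) = 59*t
√(z(L, w) + (-2077 - 9038)/(2833 + 9193)) = √(59*(-71) + (-2077 - 9038)/(2833 + 9193)) = √(-4189 - 11115/12026) = √(-50388029/12026) = I*√605966436754/12026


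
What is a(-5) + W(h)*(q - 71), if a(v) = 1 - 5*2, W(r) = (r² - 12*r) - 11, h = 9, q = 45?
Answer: 979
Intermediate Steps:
W(r) = -11 + r² - 12*r
a(v) = -9 (a(v) = 1 - 10 = -9)
a(-5) + W(h)*(q - 71) = -9 + (-11 + 9² - 12*9)*(45 - 71) = -9 + (-11 + 81 - 108)*(-26) = -9 - 38*(-26) = -9 + 988 = 979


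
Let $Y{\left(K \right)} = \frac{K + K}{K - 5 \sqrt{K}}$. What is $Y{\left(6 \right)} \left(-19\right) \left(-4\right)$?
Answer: $-48 - 40 \sqrt{6} \approx -145.98$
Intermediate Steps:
$Y{\left(K \right)} = \frac{2 K}{K - 5 \sqrt{K}}$
$Y{\left(6 \right)} \left(-19\right) \left(-4\right) = 2 \cdot 6 \frac{1}{6 - 5 \sqrt{6}} \left(-19\right) \left(-4\right) = \frac{12}{6 - 5 \sqrt{6}} \left(-19\right) \left(-4\right) = - \frac{228}{6 - 5 \sqrt{6}} \left(-4\right) = \frac{912}{6 - 5 \sqrt{6}}$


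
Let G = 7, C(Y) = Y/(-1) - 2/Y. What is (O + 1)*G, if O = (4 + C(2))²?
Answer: 14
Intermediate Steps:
C(Y) = -Y - 2/Y (C(Y) = Y*(-1) - 2/Y = -Y - 2/Y)
O = 1 (O = (4 + (-1*2 - 2/2))² = (4 + (-2 - 2*½))² = (4 + (-2 - 1))² = (4 - 3)² = 1² = 1)
(O + 1)*G = (1 + 1)*7 = 2*7 = 14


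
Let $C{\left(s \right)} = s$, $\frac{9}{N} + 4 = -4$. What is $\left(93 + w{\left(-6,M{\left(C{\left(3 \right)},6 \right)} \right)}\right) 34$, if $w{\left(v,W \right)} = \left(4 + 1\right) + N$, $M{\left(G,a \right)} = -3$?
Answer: $\frac{13175}{4} \approx 3293.8$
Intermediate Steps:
$N = - \frac{9}{8}$ ($N = \frac{9}{-4 - 4} = \frac{9}{-8} = 9 \left(- \frac{1}{8}\right) = - \frac{9}{8} \approx -1.125$)
$w{\left(v,W \right)} = \frac{31}{8}$ ($w{\left(v,W \right)} = \left(4 + 1\right) - \frac{9}{8} = 5 - \frac{9}{8} = \frac{31}{8}$)
$\left(93 + w{\left(-6,M{\left(C{\left(3 \right)},6 \right)} \right)}\right) 34 = \left(93 + \frac{31}{8}\right) 34 = \frac{775}{8} \cdot 34 = \frac{13175}{4}$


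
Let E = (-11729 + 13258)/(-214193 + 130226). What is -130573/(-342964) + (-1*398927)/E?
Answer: 11488163587610393/524391956 ≈ 2.1908e+7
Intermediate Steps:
E = -1529/83967 (E = 1529/(-83967) = 1529*(-1/83967) = -1529/83967 ≈ -0.018210)
-130573/(-342964) + (-1*398927)/E = -130573/(-342964) + (-1*398927)/(-1529/83967) = -130573*(-1/342964) - 398927*(-83967/1529) = 130573/342964 + 33496703409/1529 = 11488163587610393/524391956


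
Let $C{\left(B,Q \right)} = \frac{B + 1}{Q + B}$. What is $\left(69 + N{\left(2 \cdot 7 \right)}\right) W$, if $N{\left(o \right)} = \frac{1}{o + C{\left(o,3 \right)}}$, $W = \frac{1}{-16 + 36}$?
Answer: $\frac{8737}{2530} \approx 3.4534$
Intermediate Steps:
$C{\left(B,Q \right)} = \frac{1 + B}{B + Q}$
$W = \frac{1}{20} \approx 0.05$
$N{\left(o \right)} = \frac{1}{o + \frac{1 + o}{3 + o}}$ ($N{\left(o \right)} = \frac{1}{o + \frac{1 + o}{o + 3}} = \frac{1}{o + \frac{1 + o}{3 + o}}$)
$\left(69 + N{\left(2 \cdot 7 \right)}\right) W = \left(69 + \frac{3 + 2 \cdot 7}{1 + 2 \cdot 7 + 2 \cdot 7 \left(3 + 2 \cdot 7\right)}\right) \frac{1}{20} = \left(69 + \frac{3 + 14}{1 + 14 + 14 \left(3 + 14\right)}\right) \frac{1}{20} = \left(69 + \frac{1}{1 + 14 + 14 \cdot 17} \cdot 17\right) \frac{1}{20} = \left(69 + \frac{1}{1 + 14 + 238} \cdot 17\right) \frac{1}{20} = \left(69 + \frac{1}{253} \cdot 17\right) \frac{1}{20} = \left(69 + \frac{17}{253}\right) \frac{1}{20} = \frac{17474}{253} \cdot \frac{1}{20} = \frac{8737}{2530}$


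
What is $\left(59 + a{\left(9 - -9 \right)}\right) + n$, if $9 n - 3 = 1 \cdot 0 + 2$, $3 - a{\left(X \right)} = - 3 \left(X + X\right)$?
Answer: $\frac{1535}{9} \approx 170.56$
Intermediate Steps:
$a{\left(X \right)} = 3 + 6 X$ ($a{\left(X \right)} = 3 - - 3 \left(X + X\right) = 3 - - 3 \cdot 2 X = 3 - - 6 X = 3 + 6 X$)
$n = \frac{5}{9}$ ($n = \frac{1}{3} + \frac{1 \cdot 0 + 2}{9} = \frac{1}{3} + \frac{0 + 2}{9} = \frac{1}{3} + \frac{1}{9} \cdot 2 = \frac{1}{3} + \frac{2}{9} = \frac{5}{9} \approx 0.55556$)
$\left(59 + a{\left(9 - -9 \right)}\right) + n = \left(59 + \left(3 + 6 \left(9 - -9\right)\right)\right) + \frac{5}{9} = \left(59 + \left(3 + 6 \left(9 + 9\right)\right)\right) + \frac{5}{9} = \left(59 + \left(3 + 6 \cdot 18\right)\right) + \frac{5}{9} = \left(59 + \left(3 + 108\right)\right) + \frac{5}{9} = \left(59 + 111\right) + \frac{5}{9} = 170 + \frac{5}{9} = \frac{1535}{9}$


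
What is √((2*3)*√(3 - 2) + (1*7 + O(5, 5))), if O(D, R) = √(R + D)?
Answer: √(13 + √10) ≈ 4.0202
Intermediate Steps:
O(D, R) = √(D + R)
√((2*3)*√(3 - 2) + (1*7 + O(5, 5))) = √((2*3)*√(3 - 2) + (1*7 + √(5 + 5))) = √(6*√1 + (7 + √10)) = √(6*1 + (7 + √10)) = √(6 + (7 + √10)) = √(13 + √10)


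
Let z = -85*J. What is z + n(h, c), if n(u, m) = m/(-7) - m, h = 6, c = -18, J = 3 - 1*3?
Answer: 144/7 ≈ 20.571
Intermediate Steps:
J = 0 (J = 3 - 3 = 0)
n(u, m) = -8*m/7 (n(u, m) = m*(-1/7) - m = -m/7 - m = -8*m/7)
z = 0 (z = -85*0 = 0)
z + n(h, c) = 0 - 8/7*(-18) = 0 + 144/7 = 144/7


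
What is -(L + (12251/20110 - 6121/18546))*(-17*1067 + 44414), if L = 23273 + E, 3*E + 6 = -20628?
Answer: -8033297870756545/18648003 ≈ -4.3079e+8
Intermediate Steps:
E = -6878 (E = -2 + (⅓)*(-20628) = -2 - 6876 = -6878)
L = 16395 (L = 23273 - 6878 = 16395)
-(L + (12251/20110 - 6121/18546))*(-17*1067 + 44414) = -(16395 + (12251/20110 - 6121/18546))*(-17*1067 + 44414) = -(16395 + (12251*(1/20110) - 6121*1/18546))*(-18139 + 44414) = -(16395 + (12251/20110 - 6121/18546))*26275 = -(16395 + 26028434/93240015)*26275 = -1528696074359*26275/93240015 = -1*8033297870756545/18648003 = -8033297870756545/18648003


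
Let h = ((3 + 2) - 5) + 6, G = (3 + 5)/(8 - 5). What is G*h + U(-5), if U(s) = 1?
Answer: 17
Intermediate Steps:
G = 8/3 ≈ 2.6667
h = 6 (h = (5 - 5) + 6 = 0 + 6 = 6)
G*h + U(-5) = (8/3)*6 + 1 = 16 + 1 = 17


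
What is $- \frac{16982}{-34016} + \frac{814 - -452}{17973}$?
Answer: $\frac{58046957}{101894928} \approx 0.56967$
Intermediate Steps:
$- \frac{16982}{-34016} + \frac{814 - -452}{17973} = \left(-16982\right) \left(- \frac{1}{34016}\right) + \left(814 + 452\right) \frac{1}{17973} = \frac{8491}{17008} + 1266 \cdot \frac{1}{17973} = \frac{8491}{17008} + \frac{422}{5991} = \frac{58046957}{101894928}$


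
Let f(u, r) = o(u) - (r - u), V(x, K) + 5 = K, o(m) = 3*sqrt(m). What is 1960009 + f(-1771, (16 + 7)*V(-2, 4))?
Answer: 1958261 + 3*I*sqrt(1771) ≈ 1.9583e+6 + 126.25*I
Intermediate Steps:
V(x, K) = -5 + K
f(u, r) = u - r + 3*sqrt(u) (f(u, r) = 3*sqrt(u) - (r - u) = 3*sqrt(u) + (u - r) = u - r + 3*sqrt(u))
1960009 + f(-1771, (16 + 7)*V(-2, 4)) = 1960009 + (-1771 - (16 + 7)*(-5 + 4) + 3*sqrt(-1771)) = 1960009 + (-1771 - 23*(-1) + 3*(I*sqrt(1771))) = 1960009 + (-1771 - 1*(-23) + 3*I*sqrt(1771)) = 1960009 + (-1771 + 23 + 3*I*sqrt(1771)) = 1960009 + (-1748 + 3*I*sqrt(1771)) = 1958261 + 3*I*sqrt(1771)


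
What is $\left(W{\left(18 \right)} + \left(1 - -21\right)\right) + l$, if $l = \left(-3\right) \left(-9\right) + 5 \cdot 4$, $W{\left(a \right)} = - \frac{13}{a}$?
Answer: $\frac{1229}{18} \approx 68.278$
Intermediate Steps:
$l = 47$ ($l = 27 + 20 = 47$)
$\left(W{\left(18 \right)} + \left(1 - -21\right)\right) + l = \left(- \frac{13}{18} + \left(1 - -21\right)\right) + 47 = \left(\left(-13\right) \frac{1}{18} + \left(1 + 21\right)\right) + 47 = \left(- \frac{13}{18} + 22\right) + 47 = \frac{383}{18} + 47 = \frac{1229}{18}$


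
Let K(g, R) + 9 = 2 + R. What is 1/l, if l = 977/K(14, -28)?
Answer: -35/977 ≈ -0.035824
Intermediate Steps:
K(g, R) = -7 + R (K(g, R) = -9 + (2 + R) = -7 + R)
l = -977/35 (l = 977/(-7 - 28) = 977/(-35) = 977*(-1/35) = -977/35 ≈ -27.914)
1/l = 1/(-977/35) = -35/977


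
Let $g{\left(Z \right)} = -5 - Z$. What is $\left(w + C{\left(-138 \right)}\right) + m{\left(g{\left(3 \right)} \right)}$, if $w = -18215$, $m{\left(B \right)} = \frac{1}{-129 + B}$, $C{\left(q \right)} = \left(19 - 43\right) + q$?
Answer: $- \frac{2517650}{137} \approx -18377.0$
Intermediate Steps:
$C{\left(q \right)} = -24 + q$
$\left(w + C{\left(-138 \right)}\right) + m{\left(g{\left(3 \right)} \right)} = \left(-18215 - 162\right) + \frac{1}{-129 - 8} = -18377 + \frac{1}{-129 - 8} = -18377 + \frac{1}{-137} = -18377 - \frac{1}{137} = - \frac{2517650}{137}$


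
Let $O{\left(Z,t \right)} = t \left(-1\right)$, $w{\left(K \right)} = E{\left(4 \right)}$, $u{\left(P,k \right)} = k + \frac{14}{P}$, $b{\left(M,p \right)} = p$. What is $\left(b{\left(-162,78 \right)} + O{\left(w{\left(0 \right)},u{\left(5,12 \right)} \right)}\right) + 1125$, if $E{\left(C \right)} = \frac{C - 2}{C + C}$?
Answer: $\frac{5941}{5} \approx 1188.2$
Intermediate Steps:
$E{\left(C \right)} = \frac{-2 + C}{2 C}$
$w{\left(K \right)} = \frac{1}{4}$ ($w{\left(K \right)} = \frac{-2 + 4}{2 \cdot 4} = \frac{1}{2} \cdot \frac{1}{4} \cdot 2 = \frac{1}{4}$)
$O{\left(Z,t \right)} = - t$
$\left(b{\left(-162,78 \right)} + O{\left(w{\left(0 \right)},u{\left(5,12 \right)} \right)}\right) + 1125 = \left(78 - \left(12 + \frac{14}{5}\right)\right) + 1125 = \left(78 - \frac{74}{5}\right) + 1125 = \frac{316}{5} + 1125 = \frac{5941}{5}$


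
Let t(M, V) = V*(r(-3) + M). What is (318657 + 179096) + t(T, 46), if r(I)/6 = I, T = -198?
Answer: 487817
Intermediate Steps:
r(I) = 6*I
t(M, V) = V*(-18 + M) (t(M, V) = V*(6*(-3) + M) = V*(-18 + M))
(318657 + 179096) + t(T, 46) = (318657 + 179096) + 46*(-18 - 198) = 497753 + 46*(-216) = 497753 - 9936 = 487817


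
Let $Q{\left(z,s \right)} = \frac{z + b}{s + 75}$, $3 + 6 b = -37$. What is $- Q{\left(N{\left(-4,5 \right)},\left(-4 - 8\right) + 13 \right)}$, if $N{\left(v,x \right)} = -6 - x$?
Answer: $\frac{53}{228} \approx 0.23246$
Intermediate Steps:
$b = - \frac{20}{3}$ ($b = - \frac{1}{2} + \frac{1}{6} \left(-37\right) = - \frac{1}{2} - \frac{37}{6} = - \frac{20}{3} \approx -6.6667$)
$Q{\left(z,s \right)} = \frac{- \frac{20}{3} + z}{75 + s}$ ($Q{\left(z,s \right)} = \frac{z - \frac{20}{3}}{s + 75} = \frac{- \frac{20}{3} + z}{75 + s}$)
$- Q{\left(N{\left(-4,5 \right)},\left(-4 - 8\right) + 13 \right)} = - \frac{- \frac{20}{3} - 11}{75 + \left(\left(-4 - 8\right) + 13\right)} = - \frac{- \frac{20}{3} - 11}{75 + \left(-12 + 13\right)} = - \frac{- \frac{20}{3} - 11}{75 + 1} = - \frac{-53}{76 \cdot 3} = \left(-1\right) \left(- \frac{53}{228}\right) = \frac{53}{228}$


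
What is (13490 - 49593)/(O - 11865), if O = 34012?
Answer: -36103/22147 ≈ -1.6302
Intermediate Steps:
(13490 - 49593)/(O - 11865) = (13490 - 49593)/(34012 - 11865) = -36103/22147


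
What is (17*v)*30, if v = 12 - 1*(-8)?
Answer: 10200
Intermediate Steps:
v = 20 (v = 12 + 8 = 20)
(17*v)*30 = (17*20)*30 = 340*30 = 10200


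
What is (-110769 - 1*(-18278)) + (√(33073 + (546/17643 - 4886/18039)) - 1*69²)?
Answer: -97252 + √7596291752093851149/15155337 ≈ -97070.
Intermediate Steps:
(-110769 - 1*(-18278)) + (√(33073 + (546/17643 - 4886/18039)) - 1*69²) = (-110769 + 18278) + (√(33073 + (546*(1/17643) - 4886*1/18039)) - 1*4761) = -92491 + (√(33073 + (182/5881 - 698/2577)) - 4761) = -92491 + (√(33073 - 3635924/15155337) - 4761) = -92491 + (√(501228824677/15155337) - 4761) = -92491 + (√7596291752093851149/15155337 - 4761) = -92491 + (-4761 + √7596291752093851149/15155337) = -97252 + √7596291752093851149/15155337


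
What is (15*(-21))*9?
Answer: -2835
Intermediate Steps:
(15*(-21))*9 = -315*9 = -2835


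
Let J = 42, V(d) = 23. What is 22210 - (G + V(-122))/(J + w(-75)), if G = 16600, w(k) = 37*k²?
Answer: 1541124149/69389 ≈ 22210.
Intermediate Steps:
22210 - (G + V(-122))/(J + w(-75)) = 22210 - (16600 + 23)/(42 + 37*(-75)²) = 22210 - 16623/(42 + 37*5625) = 22210 - 16623/(42 + 208125) = 22210 - 16623/208167 = 22210 - 1*5541/69389 = 22210 - 5541/69389 = 1541124149/69389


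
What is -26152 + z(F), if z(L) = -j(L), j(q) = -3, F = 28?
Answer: -26149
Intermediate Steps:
z(L) = 3 (z(L) = -1*(-3) = 3)
-26152 + z(F) = -26152 + 3 = -26149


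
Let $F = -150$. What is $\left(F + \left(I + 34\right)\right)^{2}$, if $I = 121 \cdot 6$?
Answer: $372100$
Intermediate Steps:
$I = 726$
$\left(F + \left(I + 34\right)\right)^{2} = \left(-150 + \left(726 + 34\right)\right)^{2} = \left(-150 + 760\right)^{2} = 610^{2} = 372100$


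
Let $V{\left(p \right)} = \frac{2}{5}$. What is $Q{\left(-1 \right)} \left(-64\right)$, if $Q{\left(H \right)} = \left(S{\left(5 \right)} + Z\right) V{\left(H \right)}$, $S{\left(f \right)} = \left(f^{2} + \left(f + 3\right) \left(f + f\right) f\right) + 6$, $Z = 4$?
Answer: $-11136$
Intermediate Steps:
$S{\left(f \right)} = 6 + f^{2} + 2 f^{2} \left(3 + f\right)$ ($S{\left(f \right)} = \left(f^{2} + \left(3 + f\right) 2 f f\right) + 6 = \left(f^{2} + 2 f \left(3 + f\right) f\right) + 6 = \left(f^{2} + 2 f^{2} \left(3 + f\right)\right) + 6 = 6 + f^{2} + 2 f^{2} \left(3 + f\right)$)
$V{\left(p \right)} = \frac{2}{5}$ ($V{\left(p \right)} = 2 \cdot \frac{1}{5} = \frac{2}{5}$)
$Q{\left(H \right)} = 174$ ($Q{\left(H \right)} = \left(\left(6 + 2 \cdot 5^{3} + 7 \cdot 5^{2}\right) + 4\right) \frac{2}{5} = \left(\left(6 + 2 \cdot 125 + 7 \cdot 25\right) + 4\right) \frac{2}{5} = \left(\left(6 + 250 + 175\right) + 4\right) \frac{2}{5} = \left(431 + 4\right) \frac{2}{5} = 435 \cdot \frac{2}{5} = 174$)
$Q{\left(-1 \right)} \left(-64\right) = 174 \left(-64\right) = -11136$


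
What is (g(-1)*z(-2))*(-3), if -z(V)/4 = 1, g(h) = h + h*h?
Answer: 0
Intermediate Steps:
g(h) = h + h**2
z(V) = -4 (z(V) = -4*1 = -4)
(g(-1)*z(-2))*(-3) = (-(1 - 1)*(-4))*(-3) = (-1*0*(-4))*(-3) = (0*(-4))*(-3) = 0*(-3) = 0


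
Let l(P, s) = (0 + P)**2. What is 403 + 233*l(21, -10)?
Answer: 103156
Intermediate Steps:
l(P, s) = P**2
403 + 233*l(21, -10) = 403 + 233*21**2 = 403 + 233*441 = 403 + 102753 = 103156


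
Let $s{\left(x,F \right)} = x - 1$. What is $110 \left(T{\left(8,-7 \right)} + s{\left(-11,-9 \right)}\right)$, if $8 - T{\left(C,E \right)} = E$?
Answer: $330$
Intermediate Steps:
$T{\left(C,E \right)} = 8 - E$
$s{\left(x,F \right)} = -1 + x$ ($s{\left(x,F \right)} = x - 1 = -1 + x$)
$110 \left(T{\left(8,-7 \right)} + s{\left(-11,-9 \right)}\right) = 110 \left(\left(8 - -7\right) - 12\right) = 110 \left(\left(8 + 7\right) - 12\right) = 110 \left(15 - 12\right) = 110 \cdot 3 = 330$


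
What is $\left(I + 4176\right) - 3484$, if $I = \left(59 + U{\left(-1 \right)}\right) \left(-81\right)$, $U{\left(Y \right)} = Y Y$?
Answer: $-4168$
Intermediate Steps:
$U{\left(Y \right)} = Y^{2}$
$I = -4860$ ($I = \left(59 + \left(-1\right)^{2}\right) \left(-81\right) = \left(59 + 1\right) \left(-81\right) = 60 \left(-81\right) = -4860$)
$\left(I + 4176\right) - 3484 = \left(-4860 + 4176\right) - 3484 = -684 - 3484 = -4168$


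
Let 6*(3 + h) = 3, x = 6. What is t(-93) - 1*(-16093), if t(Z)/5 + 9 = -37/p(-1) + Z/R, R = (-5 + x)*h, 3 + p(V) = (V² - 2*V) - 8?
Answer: 130057/8 ≈ 16257.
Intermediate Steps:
h = -5/2 (h = -3 + (⅙)*3 = -3 + ½ = -5/2 ≈ -2.5000)
p(V) = -11 + V² - 2*V (p(V) = -3 + ((V² - 2*V) - 8) = -3 + (-8 + V² - 2*V) = -11 + V² - 2*V)
R = -5/2 (R = (-5 + 6)*(-5/2) = 1*(-5/2) = -5/2 ≈ -2.5000)
t(Z) = -175/8 - 2*Z (t(Z) = -45 + 5*(-37/(-11 + (-1)² - 2*(-1)) + Z/(-5/2)) = -45 + 5*(-37/(-11 + 1 + 2) + Z*(-⅖)) = -45 + 5*(-37/(-8) - 2*Z/5) = -45 + 5*(-37*(-⅛) - 2*Z/5) = -45 + 5*(37/8 - 2*Z/5) = -45 + (185/8 - 2*Z) = -175/8 - 2*Z)
t(-93) - 1*(-16093) = (-175/8 - 2*(-93)) - 1*(-16093) = (-175/8 + 186) + 16093 = 1313/8 + 16093 = 130057/8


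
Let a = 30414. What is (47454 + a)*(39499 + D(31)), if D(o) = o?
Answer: 3078122040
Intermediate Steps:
(47454 + a)*(39499 + D(31)) = (47454 + 30414)*(39499 + 31) = 77868*39530 = 3078122040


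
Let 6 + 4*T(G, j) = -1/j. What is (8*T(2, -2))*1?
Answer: -11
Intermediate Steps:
T(G, j) = -3/2 - 1/(4*j) (T(G, j) = -3/2 + (-1/j)/4 = -3/2 - 1/(4*j))
(8*T(2, -2))*1 = (8*((1/4)*(-1 - 6*(-2))/(-2)))*1 = (8*((1/4)*(-1/2)*(-1 + 12)))*1 = (8*((1/4)*(-1/2)*11))*1 = (8*(-11/8))*1 = -11*1 = -11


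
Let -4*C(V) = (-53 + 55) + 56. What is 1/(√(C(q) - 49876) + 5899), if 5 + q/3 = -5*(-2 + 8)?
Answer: 11798/69696183 - I*√199562/69696183 ≈ 0.00016928 - 6.4096e-6*I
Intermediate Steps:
q = -105 (q = -15 + 3*(-5*(-2 + 8)) = -15 + 3*(-5*6) = -15 + 3*(-30) = -15 - 90 = -105)
C(V) = -29/2 (C(V) = -((-53 + 55) + 56)/4 = -(2 + 56)/4 = -¼*58 = -29/2)
1/(√(C(q) - 49876) + 5899) = 1/(√(-29/2 - 49876) + 5899) = 1/(√(-99781/2) + 5899) = 1/(I*√199562/2 + 5899) = 1/(5899 + I*√199562/2)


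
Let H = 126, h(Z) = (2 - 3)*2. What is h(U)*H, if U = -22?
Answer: -252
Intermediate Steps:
h(Z) = -2 (h(Z) = -1*2 = -2)
h(U)*H = -2*126 = -252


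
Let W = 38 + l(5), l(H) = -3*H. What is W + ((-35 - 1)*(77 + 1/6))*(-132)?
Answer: 366719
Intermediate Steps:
W = 23 (W = 38 - 3*5 = 38 - 15 = 23)
W + ((-35 - 1)*(77 + 1/6))*(-132) = 23 + ((-35 - 1)*(77 + 1/6))*(-132) = 23 - 36*(77 + 1/6)*(-132) = 23 - 36*463/6*(-132) = 23 - 2778*(-132) = 23 + 366696 = 366719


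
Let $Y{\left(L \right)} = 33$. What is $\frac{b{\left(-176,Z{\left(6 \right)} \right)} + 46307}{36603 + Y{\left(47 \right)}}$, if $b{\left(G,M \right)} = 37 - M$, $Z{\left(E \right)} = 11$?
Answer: $\frac{46333}{36636} \approx 1.2647$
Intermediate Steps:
$\frac{b{\left(-176,Z{\left(6 \right)} \right)} + 46307}{36603 + Y{\left(47 \right)}} = \frac{\left(37 - 11\right) + 46307}{36603 + 33} = \frac{\left(37 - 11\right) + 46307}{36636} = \left(26 + 46307\right) \frac{1}{36636} = 46333 \cdot \frac{1}{36636} = \frac{46333}{36636}$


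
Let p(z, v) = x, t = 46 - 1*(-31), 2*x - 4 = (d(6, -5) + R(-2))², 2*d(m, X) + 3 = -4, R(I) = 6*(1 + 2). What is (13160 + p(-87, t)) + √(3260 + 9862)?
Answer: 106137/8 + 81*√2 ≈ 13382.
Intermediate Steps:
R(I) = 18 (R(I) = 6*3 = 18)
d(m, X) = -7/2 (d(m, X) = -3/2 + (½)*(-4) = -3/2 - 2 = -7/2)
x = 857/8 (x = 2 + (-7/2 + 18)²/2 = 2 + (29/2)²/2 = 2 + (½)*(841/4) = 2 + 841/8 = 857/8 ≈ 107.13)
t = 77 (t = 46 + 31 = 77)
p(z, v) = 857/8
(13160 + p(-87, t)) + √(3260 + 9862) = (13160 + 857/8) + √(3260 + 9862) = 106137/8 + √13122 = 106137/8 + 81*√2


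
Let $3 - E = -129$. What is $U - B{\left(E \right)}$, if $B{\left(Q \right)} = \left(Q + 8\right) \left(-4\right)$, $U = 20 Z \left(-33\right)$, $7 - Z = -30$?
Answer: $-23860$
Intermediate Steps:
$Z = 37$ ($Z = 7 - -30 = 7 + 30 = 37$)
$E = 132$ ($E = 3 - -129 = 3 + 129 = 132$)
$U = -24420$ ($U = 20 \cdot 37 \left(-33\right) = 740 \left(-33\right) = -24420$)
$B{\left(Q \right)} = -32 - 4 Q$ ($B{\left(Q \right)} = \left(8 + Q\right) \left(-4\right) = -32 - 4 Q$)
$U - B{\left(E \right)} = -24420 - \left(-32 - 528\right) = -24420 - -560 = -24420 + 560 = -23860$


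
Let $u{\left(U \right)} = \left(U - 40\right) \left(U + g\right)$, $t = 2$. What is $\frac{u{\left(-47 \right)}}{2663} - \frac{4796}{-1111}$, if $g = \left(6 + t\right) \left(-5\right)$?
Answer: $\frac{1925537}{268963} \approx 7.1591$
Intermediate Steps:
$g = -40$ ($g = \left(6 + 2\right) \left(-5\right) = 8 \left(-5\right) = -40$)
$u{\left(U \right)} = \left(-40 + U\right)^{2}$ ($u{\left(U \right)} = \left(U - 40\right) \left(U - 40\right) = \left(-40 + U\right) \left(-40 + U\right) = \left(-40 + U\right)^{2}$)
$\frac{u{\left(-47 \right)}}{2663} - \frac{4796}{-1111} = \frac{1600 + \left(-47\right)^{2} - -3760}{2663} - \frac{4796}{-1111} = \left(1600 + 2209 + 3760\right) \frac{1}{2663} - - \frac{436}{101} = 7569 \cdot \frac{1}{2663} + \frac{436}{101} = \frac{7569}{2663} + \frac{436}{101} = \frac{1925537}{268963}$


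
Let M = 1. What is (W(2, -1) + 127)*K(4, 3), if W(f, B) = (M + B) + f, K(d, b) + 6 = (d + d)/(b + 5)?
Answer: -645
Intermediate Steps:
K(d, b) = -6 + 2*d/(5 + b) (K(d, b) = -6 + (d + d)/(b + 5) = -6 + (2*d)/(5 + b) = -6 + 2*d/(5 + b))
W(f, B) = 1 + B + f (W(f, B) = (1 + B) + f = 1 + B + f)
(W(2, -1) + 127)*K(4, 3) = ((1 - 1 + 2) + 127)*(2*(-15 + 4 - 3*3)/(5 + 3)) = (2 + 127)*(2*(-15 + 4 - 9)/8) = 129*(2*(1/8)*(-20)) = 129*(-5) = -645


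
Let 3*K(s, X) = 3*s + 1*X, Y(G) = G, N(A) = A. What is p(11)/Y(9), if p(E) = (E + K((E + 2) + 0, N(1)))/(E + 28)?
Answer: 73/1053 ≈ 0.069326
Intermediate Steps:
K(s, X) = s + X/3 (K(s, X) = (3*s + 1*X)/3 = (3*s + X)/3 = (X + 3*s)/3 = s + X/3)
p(E) = (7/3 + 2*E)/(28 + E) (p(E) = (E + (((E + 2) + 0) + (1/3)*1))/(E + 28) = (E + (((2 + E) + 0) + 1/3))/(28 + E) = (E + ((2 + E) + 1/3))/(28 + E) = (E + (7/3 + E))/(28 + E) = (7/3 + 2*E)/(28 + E))
p(11)/Y(9) = ((7 + 6*11)/(3*(28 + 11)))/9 = ((1/3)*(7 + 66)/39)*(1/9) = ((1/3)*(1/39)*73)*(1/9) = (73/117)*(1/9) = 73/1053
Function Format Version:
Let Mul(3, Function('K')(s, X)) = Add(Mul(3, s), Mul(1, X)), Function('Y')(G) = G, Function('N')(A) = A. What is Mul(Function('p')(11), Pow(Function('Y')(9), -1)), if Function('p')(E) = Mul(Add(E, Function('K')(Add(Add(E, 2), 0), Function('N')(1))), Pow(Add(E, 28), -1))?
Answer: Rational(73, 1053) ≈ 0.069326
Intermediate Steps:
Function('K')(s, X) = Add(s, Mul(Rational(1, 3), X)) (Function('K')(s, X) = Mul(Rational(1, 3), Add(Mul(3, s), Mul(1, X))) = Mul(Rational(1, 3), Add(Mul(3, s), X)) = Mul(Rational(1, 3), Add(X, Mul(3, s))) = Add(s, Mul(Rational(1, 3), X)))
Function('p')(E) = Mul(Pow(Add(28, E), -1), Add(Rational(7, 3), Mul(2, E))) (Function('p')(E) = Mul(Add(E, Add(Add(Add(E, 2), 0), Mul(Rational(1, 3), 1))), Pow(Add(E, 28), -1)) = Mul(Add(E, Add(Add(Add(2, E), 0), Rational(1, 3))), Pow(Add(28, E), -1)) = Mul(Add(E, Add(Add(2, E), Rational(1, 3))), Pow(Add(28, E), -1)) = Mul(Add(E, Add(Rational(7, 3), E)), Pow(Add(28, E), -1)) = Mul(Add(Rational(7, 3), Mul(2, E)), Pow(Add(28, E), -1)) = Mul(Pow(Add(28, E), -1), Add(Rational(7, 3), Mul(2, E))))
Mul(Function('p')(11), Pow(Function('Y')(9), -1)) = Mul(Mul(Rational(1, 3), Pow(Add(28, 11), -1), Add(7, Mul(6, 11))), Pow(9, -1)) = Mul(Mul(Rational(1, 3), Pow(39, -1), Add(7, 66)), Rational(1, 9)) = Mul(Mul(Rational(1, 3), Rational(1, 39), 73), Rational(1, 9)) = Mul(Rational(73, 117), Rational(1, 9)) = Rational(73, 1053)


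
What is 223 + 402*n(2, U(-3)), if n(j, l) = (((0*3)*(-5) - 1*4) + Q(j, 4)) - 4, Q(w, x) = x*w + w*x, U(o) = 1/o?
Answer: 3439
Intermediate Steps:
Q(w, x) = 2*w*x (Q(w, x) = w*x + w*x = 2*w*x)
n(j, l) = -8 + 8*j (n(j, l) = (((0*3)*(-5) - 1*4) + 2*j*4) - 4 = ((0*(-5) - 4) + 8*j) - 4 = ((0 - 4) + 8*j) - 4 = (-4 + 8*j) - 4 = -8 + 8*j)
223 + 402*n(2, U(-3)) = 223 + 402*(-8 + 8*2) = 223 + 402*(-8 + 16) = 223 + 402*8 = 223 + 3216 = 3439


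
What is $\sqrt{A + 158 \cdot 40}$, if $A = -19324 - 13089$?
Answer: $i \sqrt{26093} \approx 161.53 i$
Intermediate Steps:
$A = -32413$ ($A = -19324 - 13089 = -32413$)
$\sqrt{A + 158 \cdot 40} = \sqrt{-32413 + 158 \cdot 40} = \sqrt{-32413 + 6320} = \sqrt{-26093} = i \sqrt{26093}$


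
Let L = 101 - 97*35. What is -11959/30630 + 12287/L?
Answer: -34645313/8407935 ≈ -4.1206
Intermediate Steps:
L = -3294 (L = 101 - 3395 = -3294)
-11959/30630 + 12287/L = -11959/30630 + 12287/(-3294) = -11959*1/30630 + 12287*(-1/3294) = -11959/30630 - 12287/3294 = -34645313/8407935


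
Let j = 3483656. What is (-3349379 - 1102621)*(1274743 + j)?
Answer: -21184392348000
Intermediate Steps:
(-3349379 - 1102621)*(1274743 + j) = (-3349379 - 1102621)*(1274743 + 3483656) = -4452000*4758399 = -21184392348000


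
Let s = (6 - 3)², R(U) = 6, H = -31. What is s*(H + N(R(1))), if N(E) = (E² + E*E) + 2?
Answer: 387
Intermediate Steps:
N(E) = 2 + 2*E² (N(E) = (E² + E²) + 2 = 2*E² + 2 = 2 + 2*E²)
s = 9 (s = 3² = 9)
s*(H + N(R(1))) = 9*(-31 + (2 + 2*6²)) = 9*(-31 + (2 + 2*36)) = 9*(-31 + (2 + 72)) = 9*(-31 + 74) = 9*43 = 387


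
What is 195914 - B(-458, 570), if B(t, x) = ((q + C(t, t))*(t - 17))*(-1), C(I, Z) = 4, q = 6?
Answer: 191164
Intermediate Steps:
B(t, x) = 170 - 10*t (B(t, x) = ((6 + 4)*(t - 17))*(-1) = (10*(-17 + t))*(-1) = (-170 + 10*t)*(-1) = 170 - 10*t)
195914 - B(-458, 570) = 195914 - (170 - 10*(-458)) = 195914 - (170 + 4580) = 195914 - 1*4750 = 195914 - 4750 = 191164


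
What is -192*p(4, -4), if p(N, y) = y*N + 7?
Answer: 1728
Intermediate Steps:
p(N, y) = 7 + N*y (p(N, y) = N*y + 7 = 7 + N*y)
-192*p(4, -4) = -192*(7 + 4*(-4)) = -192*(7 - 16) = -192*(-9) = 1728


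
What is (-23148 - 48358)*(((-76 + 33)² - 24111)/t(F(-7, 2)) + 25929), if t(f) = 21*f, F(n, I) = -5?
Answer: -196270169342/105 ≈ -1.8692e+9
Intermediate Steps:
(-23148 - 48358)*(((-76 + 33)² - 24111)/t(F(-7, 2)) + 25929) = (-23148 - 48358)*(((-76 + 33)² - 24111)/((21*(-5))) + 25929) = -71506*(((-43)² - 24111)/(-105) + 25929) = -71506*((1849 - 24111)*(-1/105) + 25929) = -71506*(-22262*(-1/105) + 25929) = -71506*(22262/105 + 25929) = -71506*2744807/105 = -196270169342/105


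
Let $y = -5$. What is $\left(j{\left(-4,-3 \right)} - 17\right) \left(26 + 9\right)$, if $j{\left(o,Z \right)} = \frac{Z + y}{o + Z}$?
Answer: $-555$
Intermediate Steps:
$j{\left(o,Z \right)} = \frac{-5 + Z}{Z + o}$ ($j{\left(o,Z \right)} = \frac{Z - 5}{o + Z} = \frac{-5 + Z}{Z + o}$)
$\left(j{\left(-4,-3 \right)} - 17\right) \left(26 + 9\right) = \left(\frac{-5 - 3}{-3 - 4} - 17\right) \left(26 + 9\right) = \left(\frac{1}{-7} \left(-8\right) - 17\right) 35 = \left(\left(- \frac{1}{7}\right) \left(-8\right) - 17\right) 35 = \left(\frac{8}{7} - 17\right) 35 = \left(- \frac{111}{7}\right) 35 = -555$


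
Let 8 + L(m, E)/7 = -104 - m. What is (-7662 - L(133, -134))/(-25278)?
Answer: 5947/25278 ≈ 0.23526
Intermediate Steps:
L(m, E) = -784 - 7*m (L(m, E) = -56 + 7*(-104 - m) = -56 + (-728 - 7*m) = -784 - 7*m)
(-7662 - L(133, -134))/(-25278) = (-7662 - (-784 - 7*133))/(-25278) = (-7662 - (-784 - 931))*(-1/25278) = (-7662 - 1*(-1715))*(-1/25278) = (-7662 + 1715)*(-1/25278) = -5947*(-1/25278) = 5947/25278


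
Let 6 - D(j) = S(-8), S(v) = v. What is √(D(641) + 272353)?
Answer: 3*√30263 ≈ 521.89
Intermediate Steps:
D(j) = 14 (D(j) = 6 - 1*(-8) = 6 + 8 = 14)
√(D(641) + 272353) = √(14 + 272353) = √272367 = 3*√30263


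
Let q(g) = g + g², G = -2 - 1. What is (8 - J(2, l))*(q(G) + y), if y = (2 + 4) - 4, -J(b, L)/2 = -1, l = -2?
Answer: 48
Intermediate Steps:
J(b, L) = 2 (J(b, L) = -2*(-1) = 2)
y = 2 (y = 6 - 4 = 2)
G = -3
(8 - J(2, l))*(q(G) + y) = (8 - 1*2)*(-3*(1 - 3) + 2) = (8 - 2)*(-3*(-2) + 2) = 6*(6 + 2) = 6*8 = 48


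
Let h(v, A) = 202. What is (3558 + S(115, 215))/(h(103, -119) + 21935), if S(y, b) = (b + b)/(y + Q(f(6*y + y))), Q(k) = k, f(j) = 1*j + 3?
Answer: 3284464/20432451 ≈ 0.16075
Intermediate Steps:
f(j) = 3 + j (f(j) = j + 3 = 3 + j)
S(y, b) = 2*b/(3 + 8*y) (S(y, b) = (b + b)/(y + (3 + (6*y + y))) = (2*b)/(y + (3 + 7*y)) = (2*b)/(3 + 8*y) = 2*b/(3 + 8*y))
(3558 + S(115, 215))/(h(103, -119) + 21935) = (3558 + 2*215/(3 + 8*115))/(202 + 21935) = (3558 + 2*215/(3 + 920))/22137 = (3558 + 2*215/923)*(1/22137) = (3558 + 2*215*(1/923))*(1/22137) = (3558 + 430/923)*(1/22137) = (3284464/923)*(1/22137) = 3284464/20432451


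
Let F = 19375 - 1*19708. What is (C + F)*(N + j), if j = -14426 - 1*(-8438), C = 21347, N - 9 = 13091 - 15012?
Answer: -166010600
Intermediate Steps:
N = -1912 (N = 9 + (13091 - 15012) = 9 - 1921 = -1912)
j = -5988 (j = -14426 + 8438 = -5988)
F = -333 (F = 19375 - 19708 = -333)
(C + F)*(N + j) = (21347 - 333)*(-1912 - 5988) = 21014*(-7900) = -166010600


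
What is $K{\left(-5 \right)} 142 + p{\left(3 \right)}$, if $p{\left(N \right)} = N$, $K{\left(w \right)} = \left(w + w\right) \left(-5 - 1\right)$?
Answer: $8523$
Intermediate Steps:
$K{\left(w \right)} = - 12 w$ ($K{\left(w \right)} = 2 w \left(-6\right) = - 12 w$)
$K{\left(-5 \right)} 142 + p{\left(3 \right)} = \left(-12\right) \left(-5\right) 142 + 3 = 60 \cdot 142 + 3 = 8520 + 3 = 8523$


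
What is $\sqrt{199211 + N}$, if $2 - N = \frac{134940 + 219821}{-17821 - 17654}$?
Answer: $\frac{4 \sqrt{5180109294}}{645} \approx 446.34$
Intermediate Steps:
$N = \frac{38701}{3225}$ ($N = 2 - \frac{134940 + 219821}{-17821 - 17654} = 2 - \frac{354761}{-35475} = 2 - 354761 \left(- \frac{1}{35475}\right) = 2 - - \frac{32251}{3225} = 2 + \frac{32251}{3225} = \frac{38701}{3225} \approx 12.0$)
$\sqrt{199211 + N} = \sqrt{199211 + \frac{38701}{3225}} = \sqrt{\frac{642494176}{3225}} = \frac{4 \sqrt{5180109294}}{645}$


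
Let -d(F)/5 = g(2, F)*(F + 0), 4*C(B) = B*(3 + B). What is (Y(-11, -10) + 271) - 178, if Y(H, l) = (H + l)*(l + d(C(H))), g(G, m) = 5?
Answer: 11853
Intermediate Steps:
C(B) = B*(3 + B)/4 (C(B) = (B*(3 + B))/4 = B*(3 + B)/4)
d(F) = -25*F (d(F) = -25*(F + 0) = -25*F)
Y(H, l) = (H + l)*(l - 25*H*(3 + H)/4)
(Y(-11, -10) + 271) - 178 = (((-10)² - 75/4*(-11)² - 25/4*(-11)³ - 71/4*(-11)*(-10) - 25/4*(-10)*(-11)²) + 271) - 178 = ((100 - 75/4*121 - 25/4*(-1331) - 3905/2 - 25/4*(-10)*121) + 271) - 178 = ((100 - 9075/4 + 33275/4 - 3905/2 + 15125/2) + 271) - 178 = (11760 + 271) - 178 = 12031 - 178 = 11853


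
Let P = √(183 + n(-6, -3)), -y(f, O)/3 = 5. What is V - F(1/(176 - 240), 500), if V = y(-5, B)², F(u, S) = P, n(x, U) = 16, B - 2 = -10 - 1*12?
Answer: 225 - √199 ≈ 210.89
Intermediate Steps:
B = -20 (B = 2 + (-10 - 1*12) = 2 + (-10 - 12) = 2 - 22 = -20)
y(f, O) = -15 (y(f, O) = -3*5 = -15)
P = √199 (P = √(183 + 16) = √199 ≈ 14.107)
F(u, S) = √199
V = 225 (V = (-15)² = 225)
V - F(1/(176 - 240), 500) = 225 - √199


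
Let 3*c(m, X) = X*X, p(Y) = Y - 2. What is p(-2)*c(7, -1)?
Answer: -4/3 ≈ -1.3333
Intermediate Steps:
p(Y) = -2 + Y
c(m, X) = X**2/3 (c(m, X) = (X*X)/3 = X**2/3)
p(-2)*c(7, -1) = (-2 - 2)*((1/3)*(-1)**2) = -4/3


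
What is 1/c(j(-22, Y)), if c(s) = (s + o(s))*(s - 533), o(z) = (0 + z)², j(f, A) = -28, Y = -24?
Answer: -1/424116 ≈ -2.3578e-6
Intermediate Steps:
o(z) = z²
c(s) = (-533 + s)*(s + s²) (c(s) = (s + s²)*(s - 533) = (s + s²)*(-533 + s) = (-533 + s)*(s + s²))
1/c(j(-22, Y)) = 1/(-28*(-533 + (-28)² - 532*(-28))) = 1/(-28*(-533 + 784 + 14896)) = 1/(-28*15147) = 1/(-424116) = -1/424116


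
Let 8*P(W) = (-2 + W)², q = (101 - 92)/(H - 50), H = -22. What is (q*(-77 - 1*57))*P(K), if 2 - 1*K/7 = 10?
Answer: 56347/8 ≈ 7043.4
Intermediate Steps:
K = -56 (K = 14 - 7*10 = 14 - 70 = -56)
q = -⅛ (q = (101 - 92)/(-22 - 50) = 9/(-72) = 9*(-1/72) = -⅛ ≈ -0.12500)
P(W) = (-2 + W)²/8
(q*(-77 - 1*57))*P(K) = (-(-77 - 1*57)/8)*((-2 - 56)²/8) = (-(-77 - 57)/8)*((⅛)*(-58)²) = (-⅛*(-134))*((⅛)*3364) = (67/4)*(841/2) = 56347/8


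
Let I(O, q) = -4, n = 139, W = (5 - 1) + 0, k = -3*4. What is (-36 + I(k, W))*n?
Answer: -5560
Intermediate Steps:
k = -12
W = 4 (W = 4 + 0 = 4)
(-36 + I(k, W))*n = (-36 - 4)*139 = -40*139 = -5560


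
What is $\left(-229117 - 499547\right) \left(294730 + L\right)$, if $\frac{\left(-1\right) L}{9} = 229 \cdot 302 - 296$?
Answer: $236836202592$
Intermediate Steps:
$L = -619758$ ($L = - 9 \left(229 \cdot 302 - 296\right) = - 9 \left(69158 - 296\right) = \left(-9\right) 68862 = -619758$)
$\left(-229117 - 499547\right) \left(294730 + L\right) = \left(-229117 - 499547\right) \left(294730 - 619758\right) = \left(-728664\right) \left(-325028\right) = 236836202592$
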